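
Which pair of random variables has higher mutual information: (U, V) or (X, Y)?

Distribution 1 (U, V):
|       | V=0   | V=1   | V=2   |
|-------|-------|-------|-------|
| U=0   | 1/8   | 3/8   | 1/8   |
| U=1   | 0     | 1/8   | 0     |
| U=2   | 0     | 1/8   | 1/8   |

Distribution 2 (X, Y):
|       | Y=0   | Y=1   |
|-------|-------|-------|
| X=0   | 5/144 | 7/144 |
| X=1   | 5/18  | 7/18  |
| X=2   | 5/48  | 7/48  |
Distribution 1 (U, V):
Marginal P(U) (row sums):
  P(U=0) = 1/8 + 3/8 + 1/8 = 5/8
  P(U=1) = 0 + 1/8 + 0 = 1/8
  P(U=2) = 0 + 1/8 + 1/8 = 1/4
Marginal P(V) (column sums):
  P(V=0) = 1/8 + 0 + 0 = 1/8
  P(V=1) = 3/8 + 1/8 + 1/8 = 5/8
  P(V=2) = 1/8 + 0 + 1/8 = 1/4

H(U) = -[(5/8)·log₂(5/8) + (1/8)·log₂(1/8) + (1/4)·log₂(1/4)]
  = 0.4238 + 0.3750 + 0.5000
  = 1.2988 bits
H(V) = -[(1/8)·log₂(1/8) + (5/8)·log₂(5/8) + (1/4)·log₂(1/4)]
  = 0.3750 + 0.4238 + 0.5000
  = 1.2988 bits
H(U,V) = -[(1/8)·log₂(1/8) + (3/8)·log₂(3/8) + (1/8)·log₂(1/8) + (1/8)·log₂(1/8) + (1/8)·log₂(1/8) + (1/8)·log₂(1/8)]
  = 0.3750 + 0.5306 + 0.3750 + 0.3750 + 0.3750 + 0.3750
  = 2.4056 bits

I(U;V) = H(U) + H(V) - H(U,V)
  = 1.2988 + 1.2988 - 2.4056
  = 0.1920 bits

Distribution 2 (X, Y):
Marginal P(X) (row sums):
  P(X=0) = 5/144 + 7/144 = 1/12
  P(X=1) = 5/18 + 7/18 = 2/3
  P(X=2) = 5/48 + 7/48 = 1/4
Marginal P(Y) (column sums):
  P(Y=0) = 5/144 + 5/18 + 5/48 = 5/12
  P(Y=1) = 7/144 + 7/18 + 7/48 = 7/12

H(X) = -[(1/12)·log₂(1/12) + (2/3)·log₂(2/3) + (1/4)·log₂(1/4)]
  = 0.2987 + 0.3900 + 0.5000
  = 1.1887 bits
H(Y) = -[(5/12)·log₂(5/12) + (7/12)·log₂(7/12)]
  = 0.5263 + 0.4536
  = 0.9799 bits
H(X,Y) = -[(5/144)·log₂(5/144) + (7/144)·log₂(7/144) + (5/18)·log₂(5/18) + (7/18)·log₂(7/18) + (5/48)·log₂(5/48) + (7/48)·log₂(7/48)]
  = 0.1683 + 0.2121 + 0.5133 + 0.5299 + 0.3399 + 0.4051
  = 2.1686 bits

I(X;Y) = H(X) + H(Y) - H(X,Y)
  = 1.1887 + 0.9799 - 2.1686
  = 0.0000 bits

I(U;V) = 0.1920 bits > I(X;Y) = 0.0000 bits, so (U, V) has the higher mutual information (stronger dependence).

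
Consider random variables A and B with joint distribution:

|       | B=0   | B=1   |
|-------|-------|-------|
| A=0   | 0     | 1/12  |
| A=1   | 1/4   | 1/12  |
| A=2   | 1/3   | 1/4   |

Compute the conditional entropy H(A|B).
Marginal P(B) (column sums):
  P(B=0) = 0 + 1/4 + 1/3 = 7/12
  P(B=1) = 1/12 + 1/12 + 1/4 = 5/12

H(A|B) = -Σ P(A,B)·log₂ P(A|B), where P(A|B) = P(A,B) / P(B)
  (cells with P(A,B) = 0 contribute 0)
  (A=0,B=1): P(A|B) = (1/12)/(5/12) = 1/5;  -(1/12)·log₂(1/5) = 0.1935
  (A=1,B=0): P(A|B) = (1/4)/(7/12) = 3/7;  -(1/4)·log₂(3/7) = 0.3056
  (A=1,B=1): P(A|B) = (1/12)/(5/12) = 1/5;  -(1/12)·log₂(1/5) = 0.1935
  (A=2,B=0): P(A|B) = (1/3)/(7/12) = 4/7;  -(1/3)·log₂(4/7) = 0.2691
  (A=2,B=1): P(A|B) = (1/4)/(5/12) = 3/5;  -(1/4)·log₂(3/5) = 0.1842
H(A|B) = 0.1935 + 0.3056 + 0.1935 + 0.2691 + 0.1842
  = 1.1459 bits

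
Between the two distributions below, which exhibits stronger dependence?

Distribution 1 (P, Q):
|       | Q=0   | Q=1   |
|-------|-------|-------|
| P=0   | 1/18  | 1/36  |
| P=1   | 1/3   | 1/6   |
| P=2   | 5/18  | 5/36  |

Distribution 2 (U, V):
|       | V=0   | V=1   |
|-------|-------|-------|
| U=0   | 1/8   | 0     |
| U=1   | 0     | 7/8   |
Distribution 1 (P, Q):
Marginal P(P) (row sums):
  P(P=0) = 1/18 + 1/36 = 1/12
  P(P=1) = 1/3 + 1/6 = 1/2
  P(P=2) = 5/18 + 5/36 = 5/12
Marginal P(Q) (column sums):
  P(Q=0) = 1/18 + 1/3 + 5/18 = 2/3
  P(Q=1) = 1/36 + 1/6 + 5/36 = 1/3

H(P) = -[(1/12)·log₂(1/12) + (1/2)·log₂(1/2) + (5/12)·log₂(5/12)]
  = 0.2987 + 0.5000 + 0.5263
  = 1.3250 bits
H(Q) = -[(2/3)·log₂(2/3) + (1/3)·log₂(1/3)]
  = 0.3900 + 0.5283
  = 0.9183 bits
H(P,Q) = -[(1/18)·log₂(1/18) + (1/36)·log₂(1/36) + (1/3)·log₂(1/3) + (1/6)·log₂(1/6) + (5/18)·log₂(5/18) + (5/36)·log₂(5/36)]
  = 0.2317 + 0.1436 + 0.5283 + 0.4308 + 0.5133 + 0.3956
  = 2.2433 bits

I(P;Q) = H(P) + H(Q) - H(P,Q)
  = 1.3250 + 0.9183 - 2.2433
  = 0.0000 bits

Distribution 2 (U, V):
Marginal P(U) (row sums):
  P(U=0) = 1/8 + 0 = 1/8
  P(U=1) = 0 + 7/8 = 7/8
Marginal P(V) (column sums):
  P(V=0) = 1/8 + 0 = 1/8
  P(V=1) = 0 + 7/8 = 7/8

H(U) = -[(1/8)·log₂(1/8) + (7/8)·log₂(7/8)]
  = 0.3750 + 0.1686
  = 0.5436 bits
H(V) = -[(1/8)·log₂(1/8) + (7/8)·log₂(7/8)]
  = 0.3750 + 0.1686
  = 0.5436 bits
H(U,V) = -[(1/8)·log₂(1/8) + (7/8)·log₂(7/8)]
  = 0.3750 + 0.1686
  = 0.5436 bits

I(U;V) = H(U) + H(V) - H(U,V)
  = 0.5436 + 0.5436 - 0.5436
  = 0.5436 bits

I(U;V) = 0.5436 bits > I(P;Q) = 0.0000 bits, so (U, V) has the higher mutual information (stronger dependence).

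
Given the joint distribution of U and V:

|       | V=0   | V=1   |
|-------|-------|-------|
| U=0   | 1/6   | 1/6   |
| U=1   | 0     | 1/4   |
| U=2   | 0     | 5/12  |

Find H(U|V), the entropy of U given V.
Marginal P(V) (column sums):
  P(V=0) = 1/6 + 0 + 0 = 1/6
  P(V=1) = 1/6 + 1/4 + 5/12 = 5/6

H(U|V) = -Σ P(U,V)·log₂ P(U|V), where P(U|V) = P(U,V) / P(V)
  (cells with P(U,V) = 0 contribute 0)
  (U=0,V=0): P(U|V) = (1/6)/(1/6) = 1;  -(1/6)·log₂(1) = 0.0000
  (U=0,V=1): P(U|V) = (1/6)/(5/6) = 1/5;  -(1/6)·log₂(1/5) = 0.3870
  (U=1,V=1): P(U|V) = (1/4)/(5/6) = 3/10;  -(1/4)·log₂(3/10) = 0.4342
  (U=2,V=1): P(U|V) = (5/12)/(5/6) = 1/2;  -(5/12)·log₂(1/2) = 0.4167
H(U|V) = 0.0000 + 0.3870 + 0.4342 + 0.4167
  = 1.2379 bits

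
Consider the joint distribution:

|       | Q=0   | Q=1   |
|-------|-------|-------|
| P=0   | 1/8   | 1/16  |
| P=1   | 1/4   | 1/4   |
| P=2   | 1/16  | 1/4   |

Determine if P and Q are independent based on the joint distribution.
Marginal P(P) (row sums):
  P(P=0) = 1/8 + 1/16 = 3/16
  P(P=1) = 1/4 + 1/4 = 1/2
  P(P=2) = 1/16 + 1/4 = 5/16
Marginal P(Q) (column sums):
  P(Q=0) = 1/8 + 1/4 + 1/16 = 7/16
  P(Q=1) = 1/16 + 1/4 + 1/4 = 9/16

P and Q are independent iff P(P=i,Q=j) = P(P=i)·P(Q=j) for every cell.
  P(P=0)·P(Q=0) = 3/16 × 7/16 = 21/256, but P(P=0,Q=0) = 1/8 ✗

No, P and Q are not independent. Quantitatively, I(P;Q) > 0:

H(P) = -[(3/16)·log₂(3/16) + (1/2)·log₂(1/2) + (5/16)·log₂(5/16)]
  = 0.4528 + 0.5000 + 0.5244
  = 1.4772 bits
H(Q) = -[(7/16)·log₂(7/16) + (9/16)·log₂(9/16)]
  = 0.5218 + 0.4669
  = 0.9887 bits
H(P,Q) = -[(1/8)·log₂(1/8) + (1/16)·log₂(1/16) + (1/4)·log₂(1/4) + (1/4)·log₂(1/4) + (1/16)·log₂(1/16) + (1/4)·log₂(1/4)]
  = 0.3750 + 0.2500 + 0.5000 + 0.5000 + 0.2500 + 0.5000
  = 2.3750 bits
I(P;Q) = H(P) + H(Q) - H(P,Q) = 1.4772 + 0.9887 - 2.3750 = 0.0909 bits > 0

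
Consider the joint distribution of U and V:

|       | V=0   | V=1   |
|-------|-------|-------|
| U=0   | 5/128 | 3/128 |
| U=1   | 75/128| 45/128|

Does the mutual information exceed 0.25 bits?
Marginal P(U) (row sums):
  P(U=0) = 5/128 + 3/128 = 1/16
  P(U=1) = 75/128 + 45/128 = 15/16
Marginal P(V) (column sums):
  P(V=0) = 5/128 + 75/128 = 5/8
  P(V=1) = 3/128 + 45/128 = 3/8

H(U) = -[(1/16)·log₂(1/16) + (15/16)·log₂(15/16)]
  = 0.2500 + 0.0873
  = 0.3373 bits
H(V) = -[(5/8)·log₂(5/8) + (3/8)·log₂(3/8)]
  = 0.4238 + 0.5306
  = 0.9544 bits
H(U,V) = -[(5/128)·log₂(5/128) + (3/128)·log₂(3/128) + (75/128)·log₂(75/128) + (45/128)·log₂(45/128)]
  = 0.1827 + 0.1269 + 0.4519 + 0.5302
  = 1.2917 bits

I(U;V) = H(U) + H(V) - H(U,V)
  = 0.3373 + 0.9544 - 1.2917
  = 0.0000 bits

No. I(U;V) = 0.0000 bits, which is ≤ 0.25 bits.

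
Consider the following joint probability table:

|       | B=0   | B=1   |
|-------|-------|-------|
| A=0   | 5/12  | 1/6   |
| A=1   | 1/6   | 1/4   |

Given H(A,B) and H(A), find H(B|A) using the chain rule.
From the chain rule: H(A,B) = H(A) + H(B|A)
Therefore: H(B|A) = H(A,B) - H(A)

H(A,B) = -[(5/12)·log₂(5/12) + (1/6)·log₂(1/6) + (1/6)·log₂(1/6) + (1/4)·log₂(1/4)]
  = 0.5263 + 0.4308 + 0.4308 + 0.5000
  = 1.8879 bits
Marginal P(A) (row sums):
  P(A=0) = 5/12 + 1/6 = 7/12
  P(A=1) = 1/6 + 1/4 = 5/12
H(A) = -[(7/12)·log₂(7/12) + (5/12)·log₂(5/12)]
  = 0.4536 + 0.5263
  = 0.9799 bits

H(B|A) = 1.8879 - 0.9799 = 0.9080 bits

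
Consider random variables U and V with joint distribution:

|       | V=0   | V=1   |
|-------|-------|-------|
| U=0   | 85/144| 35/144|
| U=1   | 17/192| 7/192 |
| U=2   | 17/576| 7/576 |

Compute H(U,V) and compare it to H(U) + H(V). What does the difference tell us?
Marginal P(U) (row sums):
  P(U=0) = 85/144 + 35/144 = 5/6
  P(U=1) = 17/192 + 7/192 = 1/8
  P(U=2) = 17/576 + 7/576 = 1/24
Marginal P(V) (column sums):
  P(V=0) = 85/144 + 17/192 + 17/576 = 17/24
  P(V=1) = 35/144 + 7/192 + 7/576 = 7/24

H(U,V) = -[(85/144)·log₂(85/144) + (35/144)·log₂(35/144) + (17/192)·log₂(17/192) + (7/192)·log₂(7/192) + (17/576)·log₂(17/576) + (7/576)·log₂(7/576)]
  = 0.4489 + 0.4960 + 0.3097 + 0.1742 + 0.1500 + 0.0773
  = 1.6561 bits
H(U) = -[(5/6)·log₂(5/6) + (1/8)·log₂(1/8) + (1/24)·log₂(1/24)]
  = 0.2192 + 0.3750 + 0.1910
  = 0.7852 bits
H(V) = -[(17/24)·log₂(17/24) + (7/24)·log₂(7/24)]
  = 0.3524 + 0.5185
  = 0.8709 bits

H(U) + H(V) = 0.7852 + 0.8709 = 1.6561 bits
Difference: H(U) + H(V) - H(U,V) = 1.6561 - 1.6561 = 0.0000 bits = I(U;V)

The difference is the mutual information; it is 0 here, so U and V are independent (the joint entropy equals the sum of the marginal entropies).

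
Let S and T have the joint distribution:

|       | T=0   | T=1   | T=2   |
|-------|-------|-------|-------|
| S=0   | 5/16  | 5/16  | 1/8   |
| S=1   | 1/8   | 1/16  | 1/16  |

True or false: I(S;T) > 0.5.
Marginal P(S) (row sums):
  P(S=0) = 5/16 + 5/16 + 1/8 = 3/4
  P(S=1) = 1/8 + 1/16 + 1/16 = 1/4
Marginal P(T) (column sums):
  P(T=0) = 5/16 + 1/8 = 7/16
  P(T=1) = 5/16 + 1/16 = 3/8
  P(T=2) = 1/8 + 1/16 = 3/16

H(S) = -[(3/4)·log₂(3/4) + (1/4)·log₂(1/4)]
  = 0.3113 + 0.5000
  = 0.8113 bits
H(T) = -[(7/16)·log₂(7/16) + (3/8)·log₂(3/8) + (3/16)·log₂(3/16)]
  = 0.5218 + 0.5306 + 0.4528
  = 1.5052 bits
H(S,T) = -[(5/16)·log₂(5/16) + (5/16)·log₂(5/16) + (1/8)·log₂(1/8) + (1/8)·log₂(1/8) + (1/16)·log₂(1/16) + (1/16)·log₂(1/16)]
  = 0.5244 + 0.5244 + 0.3750 + 0.3750 + 0.2500 + 0.2500
  = 2.2988 bits

I(S;T) = H(S) + H(T) - H(S,T)
  = 0.8113 + 1.5052 - 2.2988
  = 0.0177 bits

False. I(S;T) = 0.0177 bits, which is ≤ 0.5 bits.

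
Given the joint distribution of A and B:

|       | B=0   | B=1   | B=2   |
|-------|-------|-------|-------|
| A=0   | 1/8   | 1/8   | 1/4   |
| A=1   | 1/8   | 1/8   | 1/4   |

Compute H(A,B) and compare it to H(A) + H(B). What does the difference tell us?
Marginal P(A) (row sums):
  P(A=0) = 1/8 + 1/8 + 1/4 = 1/2
  P(A=1) = 1/8 + 1/8 + 1/4 = 1/2
Marginal P(B) (column sums):
  P(B=0) = 1/8 + 1/8 = 1/4
  P(B=1) = 1/8 + 1/8 = 1/4
  P(B=2) = 1/4 + 1/4 = 1/2

H(A,B) = -[(1/8)·log₂(1/8) + (1/8)·log₂(1/8) + (1/4)·log₂(1/4) + (1/8)·log₂(1/8) + (1/8)·log₂(1/8) + (1/4)·log₂(1/4)]
  = 0.3750 + 0.3750 + 0.5000 + 0.3750 + 0.3750 + 0.5000
  = 2.5000 bits
H(A) = -[(1/2)·log₂(1/2) + (1/2)·log₂(1/2)]
  = 0.5000 + 0.5000
  = 1.0000 bits
H(B) = -[(1/4)·log₂(1/4) + (1/4)·log₂(1/4) + (1/2)·log₂(1/2)]
  = 0.5000 + 0.5000 + 0.5000
  = 1.5000 bits

H(A) + H(B) = 1.0000 + 1.5000 = 2.5000 bits
Difference: H(A) + H(B) - H(A,B) = 2.5000 - 2.5000 = 0.0000 bits = I(A;B)

The difference is the mutual information; it is 0 here, so A and B are independent (the joint entropy equals the sum of the marginal entropies).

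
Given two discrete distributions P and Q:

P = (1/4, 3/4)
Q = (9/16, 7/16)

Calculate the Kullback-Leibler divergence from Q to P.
D(P||Q) = Σ P(i) log₂(P(i)/Q(i))
  i=0: (1/4) × log₂((1/4)/(9/16)) = (1/4) × log₂(4/9) = -0.2925
  i=1: (3/4) × log₂((3/4)/(7/16)) = (3/4) × log₂(12/7) = 0.5832
D(P||Q) = -0.2925 + 0.5832
  = 0.2907 bits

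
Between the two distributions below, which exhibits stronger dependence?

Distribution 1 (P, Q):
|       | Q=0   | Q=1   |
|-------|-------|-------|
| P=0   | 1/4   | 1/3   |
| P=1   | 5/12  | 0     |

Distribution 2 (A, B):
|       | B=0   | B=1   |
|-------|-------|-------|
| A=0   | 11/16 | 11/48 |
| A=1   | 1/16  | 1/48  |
Distribution 1 (P, Q):
Marginal P(P) (row sums):
  P(P=0) = 1/4 + 1/3 = 7/12
  P(P=1) = 5/12 + 0 = 5/12
Marginal P(Q) (column sums):
  P(Q=0) = 1/4 + 5/12 = 2/3
  P(Q=1) = 1/3 + 0 = 1/3

H(P) = -[(7/12)·log₂(7/12) + (5/12)·log₂(5/12)]
  = 0.4536 + 0.5263
  = 0.9799 bits
H(Q) = -[(2/3)·log₂(2/3) + (1/3)·log₂(1/3)]
  = 0.3900 + 0.5283
  = 0.9183 bits
H(P,Q) = -[(1/4)·log₂(1/4) + (1/3)·log₂(1/3) + (5/12)·log₂(5/12)]
  = 0.5000 + 0.5283 + 0.5263
  = 1.5546 bits

I(P;Q) = H(P) + H(Q) - H(P,Q)
  = 0.9799 + 0.9183 - 1.5546
  = 0.3436 bits

Distribution 2 (A, B):
Marginal P(A) (row sums):
  P(A=0) = 11/16 + 11/48 = 11/12
  P(A=1) = 1/16 + 1/48 = 1/12
Marginal P(B) (column sums):
  P(B=0) = 11/16 + 1/16 = 3/4
  P(B=1) = 11/48 + 1/48 = 1/4

H(A) = -[(11/12)·log₂(11/12) + (1/12)·log₂(1/12)]
  = 0.1151 + 0.2987
  = 0.4138 bits
H(B) = -[(3/4)·log₂(3/4) + (1/4)·log₂(1/4)]
  = 0.3113 + 0.5000
  = 0.8113 bits
H(A,B) = -[(11/16)·log₂(11/16) + (11/48)·log₂(11/48) + (1/16)·log₂(1/16) + (1/48)·log₂(1/48)]
  = 0.3716 + 0.4871 + 0.2500 + 0.1164
  = 1.2251 bits

I(A;B) = H(A) + H(B) - H(A,B)
  = 0.4138 + 0.8113 - 1.2251
  = 0.0000 bits

I(P;Q) = 0.3436 bits > I(A;B) = 0.0000 bits, so (P, Q) has the higher mutual information (stronger dependence).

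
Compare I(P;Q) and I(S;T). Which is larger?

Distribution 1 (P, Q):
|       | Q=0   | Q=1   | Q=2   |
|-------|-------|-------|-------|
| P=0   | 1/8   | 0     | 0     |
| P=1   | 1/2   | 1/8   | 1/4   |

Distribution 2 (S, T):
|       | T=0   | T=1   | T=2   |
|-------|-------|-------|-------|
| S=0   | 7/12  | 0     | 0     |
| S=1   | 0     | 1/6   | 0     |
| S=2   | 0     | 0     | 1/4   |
Distribution 1 (P, Q):
Marginal P(P) (row sums):
  P(P=0) = 1/8 + 0 + 0 = 1/8
  P(P=1) = 1/2 + 1/8 + 1/4 = 7/8
Marginal P(Q) (column sums):
  P(Q=0) = 1/8 + 1/2 = 5/8
  P(Q=1) = 0 + 1/8 = 1/8
  P(Q=2) = 0 + 1/4 = 1/4

H(P) = -[(1/8)·log₂(1/8) + (7/8)·log₂(7/8)]
  = 0.3750 + 0.1686
  = 0.5436 bits
H(Q) = -[(5/8)·log₂(5/8) + (1/8)·log₂(1/8) + (1/4)·log₂(1/4)]
  = 0.4238 + 0.3750 + 0.5000
  = 1.2988 bits
H(P,Q) = -[(1/8)·log₂(1/8) + (1/2)·log₂(1/2) + (1/8)·log₂(1/8) + (1/4)·log₂(1/4)]
  = 0.3750 + 0.5000 + 0.3750 + 0.5000
  = 1.7500 bits

I(P;Q) = H(P) + H(Q) - H(P,Q)
  = 0.5436 + 1.2988 - 1.7500
  = 0.0924 bits

Distribution 2 (S, T):
Marginal P(S) (row sums):
  P(S=0) = 7/12 + 0 + 0 = 7/12
  P(S=1) = 0 + 1/6 + 0 = 1/6
  P(S=2) = 0 + 0 + 1/4 = 1/4
Marginal P(T) (column sums):
  P(T=0) = 7/12 + 0 + 0 = 7/12
  P(T=1) = 0 + 1/6 + 0 = 1/6
  P(T=2) = 0 + 0 + 1/4 = 1/4

H(S) = -[(7/12)·log₂(7/12) + (1/6)·log₂(1/6) + (1/4)·log₂(1/4)]
  = 0.4536 + 0.4308 + 0.5000
  = 1.3844 bits
H(T) = -[(7/12)·log₂(7/12) + (1/6)·log₂(1/6) + (1/4)·log₂(1/4)]
  = 0.4536 + 0.4308 + 0.5000
  = 1.3844 bits
H(S,T) = -[(7/12)·log₂(7/12) + (1/6)·log₂(1/6) + (1/4)·log₂(1/4)]
  = 0.4536 + 0.4308 + 0.5000
  = 1.3844 bits

I(S;T) = H(S) + H(T) - H(S,T)
  = 1.3844 + 1.3844 - 1.3844
  = 1.3844 bits

I(S;T) = 1.3844 bits > I(P;Q) = 0.0924 bits, so (S, T) has the higher mutual information (stronger dependence).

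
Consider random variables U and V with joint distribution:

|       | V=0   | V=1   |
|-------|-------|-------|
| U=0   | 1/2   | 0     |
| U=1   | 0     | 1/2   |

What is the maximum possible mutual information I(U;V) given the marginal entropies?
The upper bound on mutual information is I(U;V) ≤ min(H(U), H(V)).

Marginal P(U) (row sums):
  P(U=0) = 1/2 + 0 = 1/2
  P(U=1) = 0 + 1/2 = 1/2
Marginal P(V) (column sums):
  P(V=0) = 1/2 + 0 = 1/2
  P(V=1) = 0 + 1/2 = 1/2

H(U) = -[(1/2)·log₂(1/2) + (1/2)·log₂(1/2)]
  = 0.5000 + 0.5000
  = 1.0000 bits
H(V) = -[(1/2)·log₂(1/2) + (1/2)·log₂(1/2)]
  = 0.5000 + 0.5000
  = 1.0000 bits

Maximum possible I(U;V) = min(1.0000, 1.0000) = 1.0000 bits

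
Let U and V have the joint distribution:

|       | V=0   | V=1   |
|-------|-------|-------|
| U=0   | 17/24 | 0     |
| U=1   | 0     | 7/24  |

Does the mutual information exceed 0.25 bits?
Marginal P(U) (row sums):
  P(U=0) = 17/24 + 0 = 17/24
  P(U=1) = 0 + 7/24 = 7/24
Marginal P(V) (column sums):
  P(V=0) = 17/24 + 0 = 17/24
  P(V=1) = 0 + 7/24 = 7/24

H(U) = -[(17/24)·log₂(17/24) + (7/24)·log₂(7/24)]
  = 0.3524 + 0.5185
  = 0.8709 bits
H(V) = -[(17/24)·log₂(17/24) + (7/24)·log₂(7/24)]
  = 0.3524 + 0.5185
  = 0.8709 bits
H(U,V) = -[(17/24)·log₂(17/24) + (7/24)·log₂(7/24)]
  = 0.3524 + 0.5185
  = 0.8709 bits

I(U;V) = H(U) + H(V) - H(U,V)
  = 0.8709 + 0.8709 - 0.8709
  = 0.8709 bits

Yes. I(U;V) = 0.8709 bits, which is > 0.25 bits.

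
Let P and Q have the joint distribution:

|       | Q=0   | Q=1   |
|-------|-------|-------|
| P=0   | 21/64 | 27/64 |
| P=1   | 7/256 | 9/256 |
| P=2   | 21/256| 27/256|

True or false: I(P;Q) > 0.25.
Marginal P(P) (row sums):
  P(P=0) = 21/64 + 27/64 = 3/4
  P(P=1) = 7/256 + 9/256 = 1/16
  P(P=2) = 21/256 + 27/256 = 3/16
Marginal P(Q) (column sums):
  P(Q=0) = 21/64 + 7/256 + 21/256 = 7/16
  P(Q=1) = 27/64 + 9/256 + 27/256 = 9/16

H(P) = -[(3/4)·log₂(3/4) + (1/16)·log₂(1/16) + (3/16)·log₂(3/16)]
  = 0.3113 + 0.2500 + 0.4528
  = 1.0141 bits
H(Q) = -[(7/16)·log₂(7/16) + (9/16)·log₂(9/16)]
  = 0.5218 + 0.4669
  = 0.9887 bits
H(P,Q) = -[(21/64)·log₂(21/64) + (27/64)·log₂(27/64) + (7/256)·log₂(7/256) + (9/256)·log₂(9/256) + (21/256)·log₂(21/256) + (27/256)·log₂(27/256)]
  = 0.5275 + 0.5253 + 0.1420 + 0.1698 + 0.2959 + 0.3423
  = 2.0028 bits

I(P;Q) = H(P) + H(Q) - H(P,Q)
  = 1.0141 + 0.9887 - 2.0028
  = 0.0000 bits

False. I(P;Q) = 0.0000 bits, which is ≤ 0.25 bits.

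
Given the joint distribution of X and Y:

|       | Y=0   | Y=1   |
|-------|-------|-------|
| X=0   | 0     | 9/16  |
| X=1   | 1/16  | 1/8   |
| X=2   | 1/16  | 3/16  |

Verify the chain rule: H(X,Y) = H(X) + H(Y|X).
Left side:
H(X,Y) = -[(9/16)·log₂(9/16) + (1/16)·log₂(1/16) + (1/8)·log₂(1/8) + (1/16)·log₂(1/16) + (3/16)·log₂(3/16)]
  = 0.4669 + 0.2500 + 0.3750 + 0.2500 + 0.4528
  = 1.7947 bits

Right side:
Marginal P(X) (row sums):
  P(X=0) = 0 + 9/16 = 9/16
  P(X=1) = 1/16 + 1/8 = 3/16
  P(X=2) = 1/16 + 3/16 = 1/4
H(X) = -[(9/16)·log₂(9/16) + (3/16)·log₂(3/16) + (1/4)·log₂(1/4)]
  = 0.4669 + 0.4528 + 0.5000
  = 1.4197 bits
H(Y|X) = -Σ P(X,Y)·log₂ P(Y|X), where P(Y|X) = P(X,Y) / P(X)
  (cells with P(X,Y) = 0 contribute 0)
  (X=0,Y=1): P(Y|X) = (9/16)/(9/16) = 1;  -(9/16)·log₂(1) = 0.0000
  (X=1,Y=0): P(Y|X) = (1/16)/(3/16) = 1/3;  -(1/16)·log₂(1/3) = 0.0991
  (X=1,Y=1): P(Y|X) = (1/8)/(3/16) = 2/3;  -(1/8)·log₂(2/3) = 0.0731
  (X=2,Y=0): P(Y|X) = (1/16)/(1/4) = 1/4;  -(1/16)·log₂(1/4) = 0.1250
  (X=2,Y=1): P(Y|X) = (3/16)/(1/4) = 3/4;  -(3/16)·log₂(3/4) = 0.0778
H(Y|X) = 0.0000 + 0.0991 + 0.0731 + 0.1250 + 0.0778
  = 0.3750 bits
H(X) + H(Y|X) = 1.4197 + 0.3750 = 1.7947 bits

Both sides equal 1.7947 bits, so the chain rule holds ✓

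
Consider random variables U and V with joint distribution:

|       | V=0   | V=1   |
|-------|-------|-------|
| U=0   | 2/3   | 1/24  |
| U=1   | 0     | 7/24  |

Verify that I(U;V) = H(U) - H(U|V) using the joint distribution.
Left side, from I(U;V) = H(U) + H(V) - H(U,V):
Marginal P(U) (row sums):
  P(U=0) = 2/3 + 1/24 = 17/24
  P(U=1) = 0 + 7/24 = 7/24
Marginal P(V) (column sums):
  P(V=0) = 2/3 + 0 = 2/3
  P(V=1) = 1/24 + 7/24 = 1/3

H(U) = -[(17/24)·log₂(17/24) + (7/24)·log₂(7/24)]
  = 0.3524 + 0.5185
  = 0.8709 bits
H(V) = -[(2/3)·log₂(2/3) + (1/3)·log₂(1/3)]
  = 0.3900 + 0.5283
  = 0.9183 bits
H(U,V) = -[(2/3)·log₂(2/3) + (1/24)·log₂(1/24) + (7/24)·log₂(7/24)]
  = 0.3900 + 0.1910 + 0.5185
  = 1.0995 bits

I(U;V) = H(U) + H(V) - H(U,V)
  = 0.8709 + 0.9183 - 1.0995
  = 0.6897 bits

Right side, with H(U|V) computed directly from the conditional probabilities:
H(U|V) = -Σ P(U,V)·log₂ P(U|V), where P(U|V) = P(U,V) / P(V)
  (cells with P(U,V) = 0 contribute 0)
  (U=0,V=0): P(U|V) = (2/3)/(2/3) = 1;  -(2/3)·log₂(1) = 0.0000
  (U=0,V=1): P(U|V) = (1/24)/(1/3) = 1/8;  -(1/24)·log₂(1/8) = 0.1250
  (U=1,V=1): P(U|V) = (7/24)/(1/3) = 7/8;  -(7/24)·log₂(7/8) = 0.0562
H(U|V) = 0.0000 + 0.1250 + 0.0562
  = 0.1812 bits
H(U) - H(U|V) = 0.8709 - 0.1812 = 0.6897 bits

Both sides equal 0.6897 bits, so I(U;V) = H(U) - H(U|V) ✓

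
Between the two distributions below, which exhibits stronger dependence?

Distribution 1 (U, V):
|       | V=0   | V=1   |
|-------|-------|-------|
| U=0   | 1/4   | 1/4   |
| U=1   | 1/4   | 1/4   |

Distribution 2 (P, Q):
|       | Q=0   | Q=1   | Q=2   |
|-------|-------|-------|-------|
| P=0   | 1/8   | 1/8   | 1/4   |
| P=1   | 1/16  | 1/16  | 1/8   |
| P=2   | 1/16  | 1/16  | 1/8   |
Distribution 1 (U, V):
Marginal P(U) (row sums):
  P(U=0) = 1/4 + 1/4 = 1/2
  P(U=1) = 1/4 + 1/4 = 1/2
Marginal P(V) (column sums):
  P(V=0) = 1/4 + 1/4 = 1/2
  P(V=1) = 1/4 + 1/4 = 1/2

H(U) = -[(1/2)·log₂(1/2) + (1/2)·log₂(1/2)]
  = 0.5000 + 0.5000
  = 1.0000 bits
H(V) = -[(1/2)·log₂(1/2) + (1/2)·log₂(1/2)]
  = 0.5000 + 0.5000
  = 1.0000 bits
H(U,V) = -[(1/4)·log₂(1/4) + (1/4)·log₂(1/4) + (1/4)·log₂(1/4) + (1/4)·log₂(1/4)]
  = 0.5000 + 0.5000 + 0.5000 + 0.5000
  = 2.0000 bits

I(U;V) = H(U) + H(V) - H(U,V)
  = 1.0000 + 1.0000 - 2.0000
  = 0.0000 bits

Distribution 2 (P, Q):
Marginal P(P) (row sums):
  P(P=0) = 1/8 + 1/8 + 1/4 = 1/2
  P(P=1) = 1/16 + 1/16 + 1/8 = 1/4
  P(P=2) = 1/16 + 1/16 + 1/8 = 1/4
Marginal P(Q) (column sums):
  P(Q=0) = 1/8 + 1/16 + 1/16 = 1/4
  P(Q=1) = 1/8 + 1/16 + 1/16 = 1/4
  P(Q=2) = 1/4 + 1/8 + 1/8 = 1/2

H(P) = -[(1/2)·log₂(1/2) + (1/4)·log₂(1/4) + (1/4)·log₂(1/4)]
  = 0.5000 + 0.5000 + 0.5000
  = 1.5000 bits
H(Q) = -[(1/4)·log₂(1/4) + (1/4)·log₂(1/4) + (1/2)·log₂(1/2)]
  = 0.5000 + 0.5000 + 0.5000
  = 1.5000 bits
H(P,Q) = -[(1/8)·log₂(1/8) + (1/8)·log₂(1/8) + (1/4)·log₂(1/4) + (1/16)·log₂(1/16) + (1/16)·log₂(1/16) + (1/8)·log₂(1/8) + (1/16)·log₂(1/16) + (1/16)·log₂(1/16) + (1/8)·log₂(1/8)]
  = 0.3750 + 0.3750 + 0.5000 + 0.2500 + 0.2500 + 0.3750 + 0.2500 + 0.2500 + 0.3750
  = 3.0000 bits

I(P;Q) = H(P) + H(Q) - H(P,Q)
  = 1.5000 + 1.5000 - 3.0000
  = 0.0000 bits

Both joint tables factor as the product of their marginals, so I(U;V) = I(P;Q) = 0 bits: neither is larger (both pairs are independent).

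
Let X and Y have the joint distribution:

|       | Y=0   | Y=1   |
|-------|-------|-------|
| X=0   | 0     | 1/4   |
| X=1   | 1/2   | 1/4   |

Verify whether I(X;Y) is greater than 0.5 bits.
Marginal P(X) (row sums):
  P(X=0) = 0 + 1/4 = 1/4
  P(X=1) = 1/2 + 1/4 = 3/4
Marginal P(Y) (column sums):
  P(Y=0) = 0 + 1/2 = 1/2
  P(Y=1) = 1/4 + 1/4 = 1/2

H(X) = -[(1/4)·log₂(1/4) + (3/4)·log₂(3/4)]
  = 0.5000 + 0.3113
  = 0.8113 bits
H(Y) = -[(1/2)·log₂(1/2) + (1/2)·log₂(1/2)]
  = 0.5000 + 0.5000
  = 1.0000 bits
H(X,Y) = -[(1/4)·log₂(1/4) + (1/2)·log₂(1/2) + (1/4)·log₂(1/4)]
  = 0.5000 + 0.5000 + 0.5000
  = 1.5000 bits

I(X;Y) = H(X) + H(Y) - H(X,Y)
  = 0.8113 + 1.0000 - 1.5000
  = 0.3113 bits

No. I(X;Y) = 0.3113 bits, which is ≤ 0.5 bits.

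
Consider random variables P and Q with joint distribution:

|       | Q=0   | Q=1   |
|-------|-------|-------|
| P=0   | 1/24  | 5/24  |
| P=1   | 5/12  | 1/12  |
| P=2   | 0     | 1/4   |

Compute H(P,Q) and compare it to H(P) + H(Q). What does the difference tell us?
Marginal P(P) (row sums):
  P(P=0) = 1/24 + 5/24 = 1/4
  P(P=1) = 5/12 + 1/12 = 1/2
  P(P=2) = 0 + 1/4 = 1/4
Marginal P(Q) (column sums):
  P(Q=0) = 1/24 + 5/12 + 0 = 11/24
  P(Q=1) = 5/24 + 1/12 + 1/4 = 13/24

H(P,Q) = -[(1/24)·log₂(1/24) + (5/24)·log₂(5/24) + (5/12)·log₂(5/12) + (1/12)·log₂(1/12) + (1/4)·log₂(1/4)]
  = 0.1910 + 0.4715 + 0.5263 + 0.2987 + 0.5000
  = 1.9875 bits
H(P) = -[(1/4)·log₂(1/4) + (1/2)·log₂(1/2) + (1/4)·log₂(1/4)]
  = 0.5000 + 0.5000 + 0.5000
  = 1.5000 bits
H(Q) = -[(11/24)·log₂(11/24) + (13/24)·log₂(13/24)]
  = 0.5159 + 0.4791
  = 0.9950 bits

H(P) + H(Q) = 1.5000 + 0.9950 = 2.4950 bits
Difference: H(P) + H(Q) - H(P,Q) = 2.4950 - 1.9875 = 0.5075 bits = I(P;Q)

The difference is the mutual information; it is positive here, so P and Q are dependent (knowing one reduces uncertainty about the other by 0.5075 bits).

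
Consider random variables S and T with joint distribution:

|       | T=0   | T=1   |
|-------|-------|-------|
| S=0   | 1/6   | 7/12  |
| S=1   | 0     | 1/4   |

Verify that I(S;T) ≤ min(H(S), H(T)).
Marginal P(S) (row sums):
  P(S=0) = 1/6 + 7/12 = 3/4
  P(S=1) = 0 + 1/4 = 1/4
Marginal P(T) (column sums):
  P(T=0) = 1/6 + 0 = 1/6
  P(T=1) = 7/12 + 1/4 = 5/6

H(S) = -[(3/4)·log₂(3/4) + (1/4)·log₂(1/4)]
  = 0.3113 + 0.5000
  = 0.8113 bits
H(T) = -[(1/6)·log₂(1/6) + (5/6)·log₂(5/6)]
  = 0.4308 + 0.2192
  = 0.6500 bits
H(S,T) = -[(1/6)·log₂(1/6) + (7/12)·log₂(7/12) + (1/4)·log₂(1/4)]
  = 0.4308 + 0.4536 + 0.5000
  = 1.3844 bits

I(S;T) = H(S) + H(T) - H(S,T)
  = 0.8113 + 0.6500 - 1.3844
  = 0.0769 bits

min(H(S), H(T)) = min(0.8113, 0.6500) = 0.6500 bits
Since 0.0769 ≤ 0.6500, the bound is satisfied ✓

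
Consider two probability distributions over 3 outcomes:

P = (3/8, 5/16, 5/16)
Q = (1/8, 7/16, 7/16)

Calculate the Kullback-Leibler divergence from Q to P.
D(P||Q) = Σ P(i) log₂(P(i)/Q(i))
  i=0: (3/8) × log₂((3/8)/(1/8)) = (3/8) × log₂(3) = 0.5944
  i=1: (5/16) × log₂((5/16)/(7/16)) = (5/16) × log₂(5/7) = -0.1517
  i=2: (5/16) × log₂((5/16)/(7/16)) = (5/16) × log₂(5/7) = -0.1517
D(P||Q) = 0.5944 - 0.1517 - 0.1517
  = 0.2910 bits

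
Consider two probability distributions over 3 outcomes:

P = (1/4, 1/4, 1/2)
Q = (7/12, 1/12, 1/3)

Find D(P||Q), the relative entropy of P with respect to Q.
D(P||Q) = Σ P(i) log₂(P(i)/Q(i))
  i=0: (1/4) × log₂((1/4)/(7/12)) = (1/4) × log₂(3/7) = -0.3056
  i=1: (1/4) × log₂((1/4)/(1/12)) = (1/4) × log₂(3) = 0.3962
  i=2: (1/2) × log₂((1/2)/(1/3)) = (1/2) × log₂(3/2) = 0.2925
D(P||Q) = -0.3056 + 0.3962 + 0.2925
  = 0.3831 bits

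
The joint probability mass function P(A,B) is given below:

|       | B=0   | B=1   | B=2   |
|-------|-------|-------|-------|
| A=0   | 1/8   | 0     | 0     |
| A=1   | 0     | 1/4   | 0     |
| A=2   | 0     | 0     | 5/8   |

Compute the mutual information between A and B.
Marginal P(A) (row sums):
  P(A=0) = 1/8 + 0 + 0 = 1/8
  P(A=1) = 0 + 1/4 + 0 = 1/4
  P(A=2) = 0 + 0 + 5/8 = 5/8
Marginal P(B) (column sums):
  P(B=0) = 1/8 + 0 + 0 = 1/8
  P(B=1) = 0 + 1/4 + 0 = 1/4
  P(B=2) = 0 + 0 + 5/8 = 5/8

H(A) = -[(1/8)·log₂(1/8) + (1/4)·log₂(1/4) + (5/8)·log₂(5/8)]
  = 0.3750 + 0.5000 + 0.4238
  = 1.2988 bits
H(B) = -[(1/8)·log₂(1/8) + (1/4)·log₂(1/4) + (5/8)·log₂(5/8)]
  = 0.3750 + 0.5000 + 0.4238
  = 1.2988 bits
H(A,B) = -[(1/8)·log₂(1/8) + (1/4)·log₂(1/4) + (5/8)·log₂(5/8)]
  = 0.3750 + 0.5000 + 0.4238
  = 1.2988 bits

I(A;B) = H(A) + H(B) - H(A,B)
  = 1.2988 + 1.2988 - 1.2988
  = 1.2988 bits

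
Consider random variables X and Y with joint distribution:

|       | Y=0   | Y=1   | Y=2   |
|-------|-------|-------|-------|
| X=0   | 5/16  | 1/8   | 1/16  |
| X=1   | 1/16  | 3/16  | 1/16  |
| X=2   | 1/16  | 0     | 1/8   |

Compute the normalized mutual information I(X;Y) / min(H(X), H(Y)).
Marginal P(X) (row sums):
  P(X=0) = 5/16 + 1/8 + 1/16 = 1/2
  P(X=1) = 1/16 + 3/16 + 1/16 = 5/16
  P(X=2) = 1/16 + 0 + 1/8 = 3/16
Marginal P(Y) (column sums):
  P(Y=0) = 5/16 + 1/16 + 1/16 = 7/16
  P(Y=1) = 1/8 + 3/16 + 0 = 5/16
  P(Y=2) = 1/16 + 1/16 + 1/8 = 1/4

H(X) = -[(1/2)·log₂(1/2) + (5/16)·log₂(5/16) + (3/16)·log₂(3/16)]
  = 0.5000 + 0.5244 + 0.4528
  = 1.4772 bits
H(Y) = -[(7/16)·log₂(7/16) + (5/16)·log₂(5/16) + (1/4)·log₂(1/4)]
  = 0.5218 + 0.5244 + 0.5000
  = 1.5462 bits
H(X,Y) = -[(5/16)·log₂(5/16) + (1/8)·log₂(1/8) + (1/16)·log₂(1/16) + (1/16)·log₂(1/16) + (3/16)·log₂(3/16) + (1/16)·log₂(1/16) + (1/16)·log₂(1/16) + (1/8)·log₂(1/8)]
  = 0.5244 + 0.3750 + 0.2500 + 0.2500 + 0.4528 + 0.2500 + 0.2500 + 0.3750
  = 2.7272 bits

I(X;Y) = H(X) + H(Y) - H(X,Y)
  = 1.4772 + 1.5462 - 2.7272
  = 0.2962 bits

min(H(X), H(Y)) = min(1.4772, 1.5462) = 1.4772 bits
Normalized MI = 0.2962 / 1.4772 = 0.2005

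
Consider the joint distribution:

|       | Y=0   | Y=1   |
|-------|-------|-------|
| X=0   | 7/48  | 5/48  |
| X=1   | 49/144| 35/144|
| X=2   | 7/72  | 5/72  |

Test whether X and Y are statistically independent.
Marginal P(X) (row sums):
  P(X=0) = 7/48 + 5/48 = 1/4
  P(X=1) = 49/144 + 35/144 = 7/12
  P(X=2) = 7/72 + 5/72 = 1/6
Marginal P(Y) (column sums):
  P(Y=0) = 7/48 + 49/144 + 7/72 = 7/12
  P(Y=1) = 5/48 + 35/144 + 5/72 = 5/12

X and Y are independent iff P(X=i,Y=j) = P(X=i)·P(Y=j) for every cell.
  P(X=0)·P(Y=0) = 1/4 × 7/12 = 7/48 = P(X=0,Y=0) ✓
  P(X=0)·P(Y=1) = 1/4 × 5/12 = 5/48 = P(X=0,Y=1) ✓
  P(X=1)·P(Y=0) = 7/12 × 7/12 = 49/144 = P(X=1,Y=0) ✓
  P(X=1)·P(Y=1) = 7/12 × 5/12 = 35/144 = P(X=1,Y=1) ✓
  P(X=2)·P(Y=0) = 1/6 × 7/12 = 7/72 = P(X=2,Y=0) ✓
  P(X=2)·P(Y=1) = 1/6 × 5/12 = 5/72 = P(X=2,Y=1) ✓

Yes, X and Y are independent: every cell factors, so I(X;Y) = 0 bits.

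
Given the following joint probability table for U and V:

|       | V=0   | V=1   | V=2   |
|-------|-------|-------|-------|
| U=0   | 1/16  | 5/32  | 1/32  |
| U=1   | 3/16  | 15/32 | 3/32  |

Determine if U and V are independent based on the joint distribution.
Marginal P(U) (row sums):
  P(U=0) = 1/16 + 5/32 + 1/32 = 1/4
  P(U=1) = 3/16 + 15/32 + 3/32 = 3/4
Marginal P(V) (column sums):
  P(V=0) = 1/16 + 3/16 = 1/4
  P(V=1) = 5/32 + 15/32 = 5/8
  P(V=2) = 1/32 + 3/32 = 1/8

U and V are independent iff P(U=i,V=j) = P(U=i)·P(V=j) for every cell.
  P(U=0)·P(V=0) = 1/4 × 1/4 = 1/16 = P(U=0,V=0) ✓
  P(U=0)·P(V=1) = 1/4 × 5/8 = 5/32 = P(U=0,V=1) ✓
  P(U=0)·P(V=2) = 1/4 × 1/8 = 1/32 = P(U=0,V=2) ✓
  P(U=1)·P(V=0) = 3/4 × 1/4 = 3/16 = P(U=1,V=0) ✓
  P(U=1)·P(V=1) = 3/4 × 5/8 = 15/32 = P(U=1,V=1) ✓
  P(U=1)·P(V=2) = 3/4 × 1/8 = 3/32 = P(U=1,V=2) ✓

Yes, U and V are independent: every cell factors, so I(U;V) = 0 bits.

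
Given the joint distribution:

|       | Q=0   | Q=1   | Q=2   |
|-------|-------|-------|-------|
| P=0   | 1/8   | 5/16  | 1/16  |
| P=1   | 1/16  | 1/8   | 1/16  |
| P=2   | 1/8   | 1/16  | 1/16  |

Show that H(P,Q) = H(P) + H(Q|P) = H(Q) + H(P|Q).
Marginal P(P) (row sums):
  P(P=0) = 1/8 + 5/16 + 1/16 = 1/2
  P(P=1) = 1/16 + 1/8 + 1/16 = 1/4
  P(P=2) = 1/8 + 1/16 + 1/16 = 1/4
Marginal P(Q) (column sums):
  P(Q=0) = 1/8 + 1/16 + 1/8 = 5/16
  P(Q=1) = 5/16 + 1/8 + 1/16 = 1/2
  P(Q=2) = 1/16 + 1/16 + 1/16 = 3/16

Decomposition 1: H(P) + H(Q|P)
H(P) = -[(1/2)·log₂(1/2) + (1/4)·log₂(1/4) + (1/4)·log₂(1/4)]
  = 0.5000 + 0.5000 + 0.5000
  = 1.5000 bits
H(Q|P) = -Σ P(P,Q)·log₂ P(Q|P), where P(Q|P) = P(P,Q) / P(P)
  (P=0,Q=0): P(Q|P) = (1/8)/(1/2) = 1/4;  -(1/8)·log₂(1/4) = 0.2500
  (P=0,Q=1): P(Q|P) = (5/16)/(1/2) = 5/8;  -(5/16)·log₂(5/8) = 0.2119
  (P=0,Q=2): P(Q|P) = (1/16)/(1/2) = 1/8;  -(1/16)·log₂(1/8) = 0.1875
  (P=1,Q=0): P(Q|P) = (1/16)/(1/4) = 1/4;  -(1/16)·log₂(1/4) = 0.1250
  (P=1,Q=1): P(Q|P) = (1/8)/(1/4) = 1/2;  -(1/8)·log₂(1/2) = 0.1250
  (P=1,Q=2): P(Q|P) = (1/16)/(1/4) = 1/4;  -(1/16)·log₂(1/4) = 0.1250
  (P=2,Q=0): P(Q|P) = (1/8)/(1/4) = 1/2;  -(1/8)·log₂(1/2) = 0.1250
  (P=2,Q=1): P(Q|P) = (1/16)/(1/4) = 1/4;  -(1/16)·log₂(1/4) = 0.1250
  (P=2,Q=2): P(Q|P) = (1/16)/(1/4) = 1/4;  -(1/16)·log₂(1/4) = 0.1250
H(Q|P) = 0.2500 + 0.2119 + 0.1875 + 0.1250 + 0.1250 + 0.1250 + 0.1250 + 0.1250 + 0.1250
  = 1.3994 bits
H(P) + H(Q|P) = 1.5000 + 1.3994 = 2.8994 bits

Decomposition 2: H(Q) + H(P|Q)
H(Q) = -[(5/16)·log₂(5/16) + (1/2)·log₂(1/2) + (3/16)·log₂(3/16)]
  = 0.5244 + 0.5000 + 0.4528
  = 1.4772 bits
H(P|Q) = -Σ P(P,Q)·log₂ P(P|Q), where P(P|Q) = P(P,Q) / P(Q)
  (P=0,Q=0): P(P|Q) = (1/8)/(5/16) = 2/5;  -(1/8)·log₂(2/5) = 0.1652
  (P=0,Q=1): P(P|Q) = (5/16)/(1/2) = 5/8;  -(5/16)·log₂(5/8) = 0.2119
  (P=0,Q=2): P(P|Q) = (1/16)/(3/16) = 1/3;  -(1/16)·log₂(1/3) = 0.0991
  (P=1,Q=0): P(P|Q) = (1/16)/(5/16) = 1/5;  -(1/16)·log₂(1/5) = 0.1451
  (P=1,Q=1): P(P|Q) = (1/8)/(1/2) = 1/4;  -(1/8)·log₂(1/4) = 0.2500
  (P=1,Q=2): P(P|Q) = (1/16)/(3/16) = 1/3;  -(1/16)·log₂(1/3) = 0.0991
  (P=2,Q=0): P(P|Q) = (1/8)/(5/16) = 2/5;  -(1/8)·log₂(2/5) = 0.1652
  (P=2,Q=1): P(P|Q) = (1/16)/(1/2) = 1/8;  -(1/16)·log₂(1/8) = 0.1875
  (P=2,Q=2): P(P|Q) = (1/16)/(3/16) = 1/3;  -(1/16)·log₂(1/3) = 0.0991
H(P|Q) = 0.1652 + 0.2119 + 0.0991 + 0.1451 + 0.2500 + 0.0991 + 0.1652 + 0.1875 + 0.0991
  = 1.4222 bits
H(Q) + H(P|Q) = 1.4772 + 1.4222 = 2.8994 bits

Direct computation of the joint entropy:
H(P,Q) = -[(1/8)·log₂(1/8) + (5/16)·log₂(5/16) + (1/16)·log₂(1/16) + (1/16)·log₂(1/16) + (1/8)·log₂(1/8) + (1/16)·log₂(1/16) + (1/8)·log₂(1/8) + (1/16)·log₂(1/16) + (1/16)·log₂(1/16)]
  = 0.3750 + 0.5244 + 0.2500 + 0.2500 + 0.3750 + 0.2500 + 0.3750 + 0.2500 + 0.2500
  = 2.8994 bits

All three agree: H(P,Q) = 2.8994 bits ✓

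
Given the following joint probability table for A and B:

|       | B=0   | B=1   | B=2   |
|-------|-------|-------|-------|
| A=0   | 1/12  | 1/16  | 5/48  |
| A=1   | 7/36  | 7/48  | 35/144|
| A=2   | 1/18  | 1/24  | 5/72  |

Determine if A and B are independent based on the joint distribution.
Marginal P(A) (row sums):
  P(A=0) = 1/12 + 1/16 + 5/48 = 1/4
  P(A=1) = 7/36 + 7/48 + 35/144 = 7/12
  P(A=2) = 1/18 + 1/24 + 5/72 = 1/6
Marginal P(B) (column sums):
  P(B=0) = 1/12 + 7/36 + 1/18 = 1/3
  P(B=1) = 1/16 + 7/48 + 1/24 = 1/4
  P(B=2) = 5/48 + 35/144 + 5/72 = 5/12

A and B are independent iff P(A=i,B=j) = P(A=i)·P(B=j) for every cell.
  P(A=0)·P(B=0) = 1/4 × 1/3 = 1/12 = P(A=0,B=0) ✓
  P(A=0)·P(B=1) = 1/4 × 1/4 = 1/16 = P(A=0,B=1) ✓
  P(A=0)·P(B=2) = 1/4 × 5/12 = 5/48 = P(A=0,B=2) ✓
  P(A=1)·P(B=0) = 7/12 × 1/3 = 7/36 = P(A=1,B=0) ✓
  P(A=1)·P(B=1) = 7/12 × 1/4 = 7/48 = P(A=1,B=1) ✓
  P(A=1)·P(B=2) = 7/12 × 5/12 = 35/144 = P(A=1,B=2) ✓
  P(A=2)·P(B=0) = 1/6 × 1/3 = 1/18 = P(A=2,B=0) ✓
  P(A=2)·P(B=1) = 1/6 × 1/4 = 1/24 = P(A=2,B=1) ✓
  P(A=2)·P(B=2) = 1/6 × 5/12 = 5/72 = P(A=2,B=2) ✓

Yes, A and B are independent: every cell factors, so I(A;B) = 0 bits.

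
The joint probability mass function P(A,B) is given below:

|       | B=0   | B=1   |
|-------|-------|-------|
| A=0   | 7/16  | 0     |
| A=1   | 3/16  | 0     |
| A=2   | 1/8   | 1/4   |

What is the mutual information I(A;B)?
Marginal P(A) (row sums):
  P(A=0) = 7/16 + 0 = 7/16
  P(A=1) = 3/16 + 0 = 3/16
  P(A=2) = 1/8 + 1/4 = 3/8
Marginal P(B) (column sums):
  P(B=0) = 7/16 + 3/16 + 1/8 = 3/4
  P(B=1) = 0 + 0 + 1/4 = 1/4

H(A) = -[(7/16)·log₂(7/16) + (3/16)·log₂(3/16) + (3/8)·log₂(3/8)]
  = 0.5218 + 0.4528 + 0.5306
  = 1.5052 bits
H(B) = -[(3/4)·log₂(3/4) + (1/4)·log₂(1/4)]
  = 0.3113 + 0.5000
  = 0.8113 bits
H(A,B) = -[(7/16)·log₂(7/16) + (3/16)·log₂(3/16) + (1/8)·log₂(1/8) + (1/4)·log₂(1/4)]
  = 0.5218 + 0.4528 + 0.3750 + 0.5000
  = 1.8496 bits

I(A;B) = H(A) + H(B) - H(A,B)
  = 1.5052 + 0.8113 - 1.8496
  = 0.4669 bits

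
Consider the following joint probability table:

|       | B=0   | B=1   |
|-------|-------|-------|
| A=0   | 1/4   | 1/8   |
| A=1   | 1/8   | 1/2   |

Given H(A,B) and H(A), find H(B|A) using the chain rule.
From the chain rule: H(A,B) = H(A) + H(B|A)
Therefore: H(B|A) = H(A,B) - H(A)

H(A,B) = -[(1/4)·log₂(1/4) + (1/8)·log₂(1/8) + (1/8)·log₂(1/8) + (1/2)·log₂(1/2)]
  = 0.5000 + 0.3750 + 0.3750 + 0.5000
  = 1.7500 bits
Marginal P(A) (row sums):
  P(A=0) = 1/4 + 1/8 = 3/8
  P(A=1) = 1/8 + 1/2 = 5/8
H(A) = -[(3/8)·log₂(3/8) + (5/8)·log₂(5/8)]
  = 0.5306 + 0.4238
  = 0.9544 bits

H(B|A) = 1.7500 - 0.9544 = 0.7956 bits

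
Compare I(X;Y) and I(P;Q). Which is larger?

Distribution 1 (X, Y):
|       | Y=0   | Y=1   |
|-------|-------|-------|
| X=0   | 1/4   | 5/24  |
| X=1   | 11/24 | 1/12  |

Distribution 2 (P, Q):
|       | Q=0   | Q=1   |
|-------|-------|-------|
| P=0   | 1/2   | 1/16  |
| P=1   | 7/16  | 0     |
Distribution 1 (X, Y):
Marginal P(X) (row sums):
  P(X=0) = 1/4 + 5/24 = 11/24
  P(X=1) = 11/24 + 1/12 = 13/24
Marginal P(Y) (column sums):
  P(Y=0) = 1/4 + 11/24 = 17/24
  P(Y=1) = 5/24 + 1/12 = 7/24

H(X) = -[(11/24)·log₂(11/24) + (13/24)·log₂(13/24)]
  = 0.5159 + 0.4791
  = 0.9950 bits
H(Y) = -[(17/24)·log₂(17/24) + (7/24)·log₂(7/24)]
  = 0.3524 + 0.5185
  = 0.8709 bits
H(X,Y) = -[(1/4)·log₂(1/4) + (5/24)·log₂(5/24) + (11/24)·log₂(11/24) + (1/12)·log₂(1/12)]
  = 0.5000 + 0.4715 + 0.5159 + 0.2987
  = 1.7861 bits

I(X;Y) = H(X) + H(Y) - H(X,Y)
  = 0.9950 + 0.8709 - 1.7861
  = 0.0798 bits

Distribution 2 (P, Q):
Marginal P(P) (row sums):
  P(P=0) = 1/2 + 1/16 = 9/16
  P(P=1) = 7/16 + 0 = 7/16
Marginal P(Q) (column sums):
  P(Q=0) = 1/2 + 7/16 = 15/16
  P(Q=1) = 1/16 + 0 = 1/16

H(P) = -[(9/16)·log₂(9/16) + (7/16)·log₂(7/16)]
  = 0.4669 + 0.5218
  = 0.9887 bits
H(Q) = -[(15/16)·log₂(15/16) + (1/16)·log₂(1/16)]
  = 0.0873 + 0.2500
  = 0.3373 bits
H(P,Q) = -[(1/2)·log₂(1/2) + (1/16)·log₂(1/16) + (7/16)·log₂(7/16)]
  = 0.5000 + 0.2500 + 0.5218
  = 1.2718 bits

I(P;Q) = H(P) + H(Q) - H(P,Q)
  = 0.9887 + 0.3373 - 1.2718
  = 0.0542 bits

I(X;Y) = 0.0798 bits > I(P;Q) = 0.0542 bits, so (X, Y) has the higher mutual information (stronger dependence).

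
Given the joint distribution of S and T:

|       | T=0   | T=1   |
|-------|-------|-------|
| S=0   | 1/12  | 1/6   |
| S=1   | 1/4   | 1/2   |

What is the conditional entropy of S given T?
Marginal P(T) (column sums):
  P(T=0) = 1/12 + 1/4 = 1/3
  P(T=1) = 1/6 + 1/2 = 2/3

H(S|T) = -Σ P(S,T)·log₂ P(S|T), where P(S|T) = P(S,T) / P(T)
  (S=0,T=0): P(S|T) = (1/12)/(1/3) = 1/4;  -(1/12)·log₂(1/4) = 0.1667
  (S=0,T=1): P(S|T) = (1/6)/(2/3) = 1/4;  -(1/6)·log₂(1/4) = 0.3333
  (S=1,T=0): P(S|T) = (1/4)/(1/3) = 3/4;  -(1/4)·log₂(3/4) = 0.1038
  (S=1,T=1): P(S|T) = (1/2)/(2/3) = 3/4;  -(1/2)·log₂(3/4) = 0.2075
H(S|T) = 0.1667 + 0.3333 + 0.1038 + 0.2075
  = 0.8113 bits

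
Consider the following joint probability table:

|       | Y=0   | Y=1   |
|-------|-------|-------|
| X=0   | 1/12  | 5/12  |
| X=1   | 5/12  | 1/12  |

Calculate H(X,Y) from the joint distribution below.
H(X,Y) = -Σ P(X,Y) log₂ P(X,Y), summed over the non-zero cells:
H(X,Y) = -[(1/12)·log₂(1/12) + (5/12)·log₂(5/12) + (5/12)·log₂(5/12) + (1/12)·log₂(1/12)]
  = 0.2987 + 0.5263 + 0.5263 + 0.2987
  = 1.6500 bits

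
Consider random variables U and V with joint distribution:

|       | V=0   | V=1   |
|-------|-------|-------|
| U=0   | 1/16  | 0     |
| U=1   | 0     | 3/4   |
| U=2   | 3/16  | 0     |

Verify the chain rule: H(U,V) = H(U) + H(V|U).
Left side:
H(U,V) = -[(1/16)·log₂(1/16) + (3/4)·log₂(3/4) + (3/16)·log₂(3/16)]
  = 0.2500 + 0.3113 + 0.4528
  = 1.0141 bits

Right side:
Marginal P(U) (row sums):
  P(U=0) = 1/16 + 0 = 1/16
  P(U=1) = 0 + 3/4 = 3/4
  P(U=2) = 3/16 + 0 = 3/16
H(U) = -[(1/16)·log₂(1/16) + (3/4)·log₂(3/4) + (3/16)·log₂(3/16)]
  = 0.2500 + 0.3113 + 0.4528
  = 1.0141 bits
H(V|U) = -Σ P(U,V)·log₂ P(V|U), where P(V|U) = P(U,V) / P(U)
  (cells with P(U,V) = 0 contribute 0)
  (U=0,V=0): P(V|U) = (1/16)/(1/16) = 1;  -(1/16)·log₂(1) = 0.0000
  (U=1,V=1): P(V|U) = (3/4)/(3/4) = 1;  -(3/4)·log₂(1) = 0.0000
  (U=2,V=0): P(V|U) = (3/16)/(3/16) = 1;  -(3/16)·log₂(1) = 0.0000
H(V|U) = 0.0000 + 0.0000 + 0.0000
  = 0.0000 bits
H(U) + H(V|U) = 1.0141 + 0.0000 = 1.0141 bits

Both sides equal 1.0141 bits, so the chain rule holds ✓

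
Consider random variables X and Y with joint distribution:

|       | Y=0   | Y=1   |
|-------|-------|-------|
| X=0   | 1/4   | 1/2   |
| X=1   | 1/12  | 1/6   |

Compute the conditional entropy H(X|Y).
Marginal P(Y) (column sums):
  P(Y=0) = 1/4 + 1/12 = 1/3
  P(Y=1) = 1/2 + 1/6 = 2/3

H(X|Y) = -Σ P(X,Y)·log₂ P(X|Y), where P(X|Y) = P(X,Y) / P(Y)
  (X=0,Y=0): P(X|Y) = (1/4)/(1/3) = 3/4;  -(1/4)·log₂(3/4) = 0.1038
  (X=0,Y=1): P(X|Y) = (1/2)/(2/3) = 3/4;  -(1/2)·log₂(3/4) = 0.2075
  (X=1,Y=0): P(X|Y) = (1/12)/(1/3) = 1/4;  -(1/12)·log₂(1/4) = 0.1667
  (X=1,Y=1): P(X|Y) = (1/6)/(2/3) = 1/4;  -(1/6)·log₂(1/4) = 0.3333
H(X|Y) = 0.1038 + 0.2075 + 0.1667 + 0.3333
  = 0.8113 bits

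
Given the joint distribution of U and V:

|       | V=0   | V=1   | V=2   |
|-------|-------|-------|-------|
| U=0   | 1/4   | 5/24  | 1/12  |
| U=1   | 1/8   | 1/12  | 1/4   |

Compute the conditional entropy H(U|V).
Marginal P(V) (column sums):
  P(V=0) = 1/4 + 1/8 = 3/8
  P(V=1) = 5/24 + 1/12 = 7/24
  P(V=2) = 1/12 + 1/4 = 1/3

H(U|V) = -Σ P(U,V)·log₂ P(U|V), where P(U|V) = P(U,V) / P(V)
  (U=0,V=0): P(U|V) = (1/4)/(3/8) = 2/3;  -(1/4)·log₂(2/3) = 0.1462
  (U=0,V=1): P(U|V) = (5/24)/(7/24) = 5/7;  -(5/24)·log₂(5/7) = 0.1011
  (U=0,V=2): P(U|V) = (1/12)/(1/3) = 1/4;  -(1/12)·log₂(1/4) = 0.1667
  (U=1,V=0): P(U|V) = (1/8)/(3/8) = 1/3;  -(1/8)·log₂(1/3) = 0.1981
  (U=1,V=1): P(U|V) = (1/12)/(7/24) = 2/7;  -(1/12)·log₂(2/7) = 0.1506
  (U=1,V=2): P(U|V) = (1/4)/(1/3) = 3/4;  -(1/4)·log₂(3/4) = 0.1038
H(U|V) = 0.1462 + 0.1011 + 0.1667 + 0.1981 + 0.1506 + 0.1038
  = 0.8665 bits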